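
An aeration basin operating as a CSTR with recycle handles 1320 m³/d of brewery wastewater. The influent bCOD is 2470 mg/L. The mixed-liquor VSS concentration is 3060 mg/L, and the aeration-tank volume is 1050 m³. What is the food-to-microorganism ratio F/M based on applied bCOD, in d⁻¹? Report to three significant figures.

F/M ≈ 1.01 d⁻¹

F/M = applied load / biomass = Q·S₀/(V·X) = 1320 × 2470 / (1050 × 3060) = 1.015 d⁻¹.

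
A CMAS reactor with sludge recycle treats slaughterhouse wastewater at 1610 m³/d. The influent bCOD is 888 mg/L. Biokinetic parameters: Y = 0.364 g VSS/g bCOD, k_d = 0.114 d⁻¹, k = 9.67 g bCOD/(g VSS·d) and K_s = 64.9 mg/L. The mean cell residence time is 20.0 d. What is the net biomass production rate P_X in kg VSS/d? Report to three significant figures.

For a completely mixed reactor with recycle the Lawrence–McCarty relation gives S = K_s·(1 + k_d·θ_c) / [θ_c·(Y·k − k_d) − 1] = 64.9 × (1 + 0.114 × 20.0) / [20.0 × (0.364 × 9.67 − 0.114) − 1] = 212.9 / 67.12 = 3.172 mg/L.
Observed yield with endogenous decay: Y_obs = Y / (1 + k_d·θ_c) = 0.364 / (1 + 0.114 × 20.0) = 0.364 / 3.280 = 0.1110 g VSS/g bCOD.
Mass of bCOD removed per day: Q(S₀ − S) = 1610 × 884.8 g/m³ = 1425 kg/d.
So the net sludge growth is P_X = 0.1110 × 1425 = 158.1 kg VSS/d.

P_X ≈ 158 kg VSS/d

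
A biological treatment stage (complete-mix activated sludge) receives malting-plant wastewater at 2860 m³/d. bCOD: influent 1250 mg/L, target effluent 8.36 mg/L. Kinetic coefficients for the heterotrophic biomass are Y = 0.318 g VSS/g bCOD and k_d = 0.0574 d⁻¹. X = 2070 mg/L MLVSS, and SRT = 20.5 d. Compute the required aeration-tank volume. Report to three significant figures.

Steady-state biomass mass balance: V·X·(1 + k_d·θ_c) = Y·Q·(S₀ − S)·θ_c, so V = 0.318 × 2860 × (1250 − 8.36) × 20.5 / [2070 × (1 + 0.0574 × 20.5)] = 2.31×10^7 / 4506 = 5138 m³.

V ≈ 5140 m³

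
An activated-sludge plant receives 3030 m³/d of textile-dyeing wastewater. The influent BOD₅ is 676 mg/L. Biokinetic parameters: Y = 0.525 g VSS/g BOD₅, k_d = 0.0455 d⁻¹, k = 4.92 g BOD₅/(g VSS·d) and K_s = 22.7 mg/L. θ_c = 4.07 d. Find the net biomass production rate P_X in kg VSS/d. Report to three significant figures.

P_X ≈ 903 kg VSS/d

For a completely mixed reactor with recycle the Lawrence–McCarty relation gives S = K_s·(1 + k_d·θ_c) / [θ_c·(Y·k − k_d) − 1] = 22.7 × (1 + 0.0455 × 4.07) / [4.07 × (0.525 × 4.92 − 0.0455) − 1] = 26.90 / 9.328 = 2.884 mg/L.
The observed yield is Y_obs = Y/(1 + k_d·θ_c) = 0.525 / (1 + 0.0455 × 4.07) = 0.525 / 1.185 = 0.4430 g VSS per g BOD₅ removed.
Q·(S₀ − S) = 3030 × (676 − 2.88) × 10⁻³ = 2040 kg/d removed.
Net biomass production P_X = Y_obs × Q·(S₀ − S) = 0.4430 × 2040 = 903.5 kg VSS/d.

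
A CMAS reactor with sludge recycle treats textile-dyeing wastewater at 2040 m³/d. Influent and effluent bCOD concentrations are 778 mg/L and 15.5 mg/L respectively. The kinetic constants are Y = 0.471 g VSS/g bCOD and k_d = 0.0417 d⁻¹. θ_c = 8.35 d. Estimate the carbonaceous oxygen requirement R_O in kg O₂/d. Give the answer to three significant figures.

R_O ≈ 784 kg O₂/d

Observed yield with endogenous decay: Y_obs = Y / (1 + k_d·θ_c) = 0.471 / (1 + 0.0417 × 8.35) = 0.471 / 1.348 = 0.3494 g VSS/g bCOD.
Substrate removed = Q·(S₀ − S) = 2040 m³/d × (778 − 15.5) g/m³ = 1.56×10^6 g/d = 1556 kg/d.
Biomass synthesised: P_X = Y_obs × 1556 = 543.4 kg VSS/d.
R_O = Q·(S₀ − S) − 1.42·P_X = 1556 − 1.42 × 543.4 = 783.8 kg O₂/d.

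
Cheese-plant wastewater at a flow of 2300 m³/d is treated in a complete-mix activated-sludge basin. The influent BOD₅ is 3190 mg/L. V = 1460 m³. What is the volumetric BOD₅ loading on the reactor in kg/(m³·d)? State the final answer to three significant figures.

L_v ≈ 5.03 kg BOD₅/(m³·d)

Volumetric loading L_v = Q·S₀ / V = 2300 × 3190 g/m³ / 1460 m³ = 5025 g/(m³·d) = 5.025 kg BOD₅/(m³·d).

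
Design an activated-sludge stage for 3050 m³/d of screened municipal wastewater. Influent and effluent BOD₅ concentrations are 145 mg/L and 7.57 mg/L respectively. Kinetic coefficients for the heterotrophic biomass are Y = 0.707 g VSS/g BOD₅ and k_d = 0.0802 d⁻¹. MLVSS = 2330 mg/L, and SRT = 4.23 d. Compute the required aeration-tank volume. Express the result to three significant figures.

V ≈ 402 m³

Rearranging the biomass balance for a CMAS with decay, V = Y·Q·ΔS·θ_c / [X·(1+k_d θ_c)] = 0.707 × 3050 × (145 − 7.57) × 4.23 / [2330 × (1 + 0.0802 × 4.23)] = 1.25×10^6 / 3120 = 401.7 m³.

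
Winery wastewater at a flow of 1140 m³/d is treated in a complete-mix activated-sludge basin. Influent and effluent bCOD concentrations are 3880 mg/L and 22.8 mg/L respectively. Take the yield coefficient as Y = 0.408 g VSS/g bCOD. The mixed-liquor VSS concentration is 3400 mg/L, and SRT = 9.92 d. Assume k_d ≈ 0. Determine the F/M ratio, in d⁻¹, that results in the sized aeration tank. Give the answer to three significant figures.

F/M ≈ 0.249 d⁻¹

V·X = Y·Q·ΔS·θ_c gives V = 0.408 × 1140 × (3880 − 22.8) × 9.92 / 3400 = 5234 m³.
Food-to-microorganism ratio F/M = Q S₀ / (V X) = 1140 × 3880 / (5234 × 3400) = 0.2485 d⁻¹.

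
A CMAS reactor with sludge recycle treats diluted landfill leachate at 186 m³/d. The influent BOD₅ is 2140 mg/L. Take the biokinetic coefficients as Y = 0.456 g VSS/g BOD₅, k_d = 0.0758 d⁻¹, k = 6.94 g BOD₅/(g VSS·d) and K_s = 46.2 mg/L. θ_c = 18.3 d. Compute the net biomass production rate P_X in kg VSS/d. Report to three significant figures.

For a completely mixed reactor with recycle the Lawrence–McCarty relation gives S = K_s·(1 + k_d·θ_c) / [θ_c·(Y·k − k_d) − 1] = 46.2 × (1 + 0.0758 × 18.3) / [18.3 × (0.456 × 6.94 − 0.0758) − 1] = 110.3 / 55.53 = 1.986 mg/L.
Y_obs = Y / (1 + k_d θ_c) = 0.456 / (1 + 0.0758 × 18.3) = 0.456 / 2.387 = 0.1910.
ΔS = 2140 − 1.99 = 2138 mg/L, so the substrate removal rate is 186 × 2138/1000 = 397.7 kg BOD₅/d.
Biomass produced: P_X = Y_obs·Q·ΔS = 0.1910 × 397.7 ≈ 75.96 kg VSS/d.

P_X ≈ 76.0 kg VSS/d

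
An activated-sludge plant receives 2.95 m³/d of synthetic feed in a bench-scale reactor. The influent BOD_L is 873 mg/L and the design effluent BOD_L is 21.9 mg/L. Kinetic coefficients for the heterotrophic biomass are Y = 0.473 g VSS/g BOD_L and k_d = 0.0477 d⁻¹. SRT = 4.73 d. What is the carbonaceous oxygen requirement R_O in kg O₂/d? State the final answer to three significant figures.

Observed yield with endogenous decay: Y_obs = Y / (1 + k_d·θ_c) = 0.473 / (1 + 0.0477 × 4.73) = 0.473 / 1.226 = 0.3859 g VSS/g BOD_L.
Mass of BOD_L removed per day: Q(S₀ − S) = 2.95 × 851.1 g/m³ = 2.511 kg/d.
Net sludge production P_X = 0.3859 × 2.511 = 0.9690 kg VSS/d.
R_O = Q·ΔS − 1.42 P_X = 2.511 − 1.376 = 1.135 kg O₂/d.

R_O ≈ 1.13 kg O₂/d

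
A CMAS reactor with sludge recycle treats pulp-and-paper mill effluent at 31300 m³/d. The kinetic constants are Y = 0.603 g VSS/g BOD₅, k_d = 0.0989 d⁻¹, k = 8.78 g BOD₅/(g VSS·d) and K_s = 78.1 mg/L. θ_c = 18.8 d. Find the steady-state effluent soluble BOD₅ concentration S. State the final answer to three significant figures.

S ≈ 2.31 mg/L

Effluent substrate depends only on kinetics and SRT: S = K_s(1 + k_d θ_c) / [θ_c(Yk − k_d) − 1] = 78.1 × (1 + 0.0989 × 18.8) / [18.8 × (0.603 × 8.78 − 0.0989) − 1] = 223.3 / 96.67 = 2.310 mg/L.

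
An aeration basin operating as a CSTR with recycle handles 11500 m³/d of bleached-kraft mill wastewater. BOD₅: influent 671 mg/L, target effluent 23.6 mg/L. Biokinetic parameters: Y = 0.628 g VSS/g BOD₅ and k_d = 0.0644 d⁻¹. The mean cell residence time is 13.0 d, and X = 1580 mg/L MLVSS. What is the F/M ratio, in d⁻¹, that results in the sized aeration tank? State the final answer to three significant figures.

F/M ≈ 0.233 d⁻¹

Steady-state biomass mass balance: V·X·(1 + k_d·θ_c) = Y·Q·(S₀ − S)·θ_c, so V = 0.628 × 11500 × (671 − 23.6) × 13.0 / [1580 × (1 + 0.0644 × 13.0)] = 6.08×10^7 / 2903 = 20939 m³.
F/M = Q·S₀ / (V·X) = 11500 × 671 / (20939 × 1580) = 0.2332 g BOD₅·(g VSS·d)⁻¹.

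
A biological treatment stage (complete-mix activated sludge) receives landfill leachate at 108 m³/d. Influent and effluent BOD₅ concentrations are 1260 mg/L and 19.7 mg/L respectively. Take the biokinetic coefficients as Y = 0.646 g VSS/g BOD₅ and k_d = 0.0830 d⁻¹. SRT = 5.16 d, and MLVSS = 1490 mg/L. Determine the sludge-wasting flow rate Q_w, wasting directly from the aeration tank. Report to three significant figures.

Q_w ≈ 40.7 m³/d

From the SRT design equation V = Y Q (S₀−S) θ_c / [X (1 + k_d θ_c)] = 0.646 × 108 × (1260 − 19.7) × 5.16 / [1490 × (1 + 0.0830 × 5.16)] = 4.47×10^5 / 2128 = 209.8 m³.
With mixed-liquor wasting, θ_c = V/Q_w, so Q_w = V/θ_c = 209.8/5.16 = 40.66 m³/d.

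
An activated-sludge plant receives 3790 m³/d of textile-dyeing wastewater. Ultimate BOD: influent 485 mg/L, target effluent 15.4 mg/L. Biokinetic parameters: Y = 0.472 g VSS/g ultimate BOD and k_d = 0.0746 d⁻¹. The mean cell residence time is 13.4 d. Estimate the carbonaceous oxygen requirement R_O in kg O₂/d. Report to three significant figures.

Y_obs = Y / (1 + k_d θ_c) = 0.472 / (1 + 0.0746 × 13.4) = 0.472 / 2.000 = 0.2360.
Mass of ultimate BOD removed per day: Q(S₀ − S) = 3790 × 469.6 g/m³ = 1780 kg/d.
Biomass synthesised: P_X = Y_obs × 1780 = 420.1 kg VSS/d.
R_O = Q·(S₀ − S) − 1.42·P_X = 1780 − 1.42 × 420.1 = 1183 kg O₂/d.

R_O ≈ 1180 kg O₂/d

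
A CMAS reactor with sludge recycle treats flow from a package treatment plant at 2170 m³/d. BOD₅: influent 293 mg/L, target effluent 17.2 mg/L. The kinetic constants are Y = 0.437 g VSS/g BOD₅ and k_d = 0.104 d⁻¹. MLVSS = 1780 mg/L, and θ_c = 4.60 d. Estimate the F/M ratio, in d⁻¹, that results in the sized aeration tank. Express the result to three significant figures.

F/M ≈ 0.781 d⁻¹

From the SRT design equation V = Y Q (S₀−S) θ_c / [X (1 + k_d θ_c)] = 0.437 × 2170 × (293 − 17.2) × 4.60 / [1780 × (1 + 0.104 × 4.60)] = 1.2×10^6 / 2632 = 457.2 m³.
F/M = applied load / biomass = Q·S₀/(V·X) = 2170 × 293 / (457.2 × 1780) = 0.7813 d⁻¹.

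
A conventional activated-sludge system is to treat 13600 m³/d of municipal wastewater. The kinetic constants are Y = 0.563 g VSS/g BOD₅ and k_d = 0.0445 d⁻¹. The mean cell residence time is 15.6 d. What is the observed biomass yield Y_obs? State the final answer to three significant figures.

Y_obs = Y / (1 + k_d θ_c) = 0.563 / (1 + 0.0445 × 15.6) = 0.563 / 1.694 = 0.3323.

Y_obs ≈ 0.332 g VSS/g BOD₅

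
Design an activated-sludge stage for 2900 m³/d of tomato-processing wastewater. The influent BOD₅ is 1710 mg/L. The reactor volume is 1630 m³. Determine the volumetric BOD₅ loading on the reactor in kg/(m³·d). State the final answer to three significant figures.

L_v ≈ 3.04 kg BOD₅/(m³·d)

Applied BOD₅ load per unit volume = Q·S₀/V = (2900 × 1710/1000)/1630 = 3.042 kg BOD₅·m⁻³·d⁻¹.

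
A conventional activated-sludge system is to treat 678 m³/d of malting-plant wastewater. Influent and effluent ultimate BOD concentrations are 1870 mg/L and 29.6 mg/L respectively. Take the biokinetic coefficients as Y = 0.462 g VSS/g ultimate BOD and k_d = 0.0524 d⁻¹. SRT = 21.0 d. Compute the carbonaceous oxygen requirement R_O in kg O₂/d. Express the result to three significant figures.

Y_obs = Y / (1 + k_d θ_c) = 0.462 / (1 + 0.0524 × 21.0) = 0.462 / 2.100 = 0.2200.
ΔS = 1870 − 29.6 = 1840 mg/L, so the substrate removal rate is 678 × 1840/1000 = 1248 kg ultimate BOD/d.
P_X = Y_obs·Q·(S₀ − S) = 0.2200 × 1248 = 274.5 kg VSS/d.
R_O = Q·ΔS − 1.42 P_X = 1248 − 389.7 = 858.1 kg O₂/d.

R_O ≈ 858 kg O₂/d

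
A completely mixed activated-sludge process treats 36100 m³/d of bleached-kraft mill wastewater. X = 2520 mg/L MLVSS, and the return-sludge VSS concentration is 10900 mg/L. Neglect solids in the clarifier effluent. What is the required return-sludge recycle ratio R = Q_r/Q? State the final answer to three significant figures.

Solids balance on the clarifier gives (1+R)X = R·X_r, so R = X/(X_r − X) = 2520 / (10900 − 2520) = 0.3007.

R ≈ 0.301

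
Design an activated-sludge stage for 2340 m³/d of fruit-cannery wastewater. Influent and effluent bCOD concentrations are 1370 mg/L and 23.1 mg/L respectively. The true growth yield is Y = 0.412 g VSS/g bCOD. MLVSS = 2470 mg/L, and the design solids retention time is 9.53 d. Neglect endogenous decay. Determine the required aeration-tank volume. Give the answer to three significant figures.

V ≈ 5010 m³

With k_d = 0 the design equation reduces to V = Y Q (S₀−S) θ_c / X = 0.412 × 2340 × (1370 − 23.1) × 9.53 / 2470 = 5010 m³.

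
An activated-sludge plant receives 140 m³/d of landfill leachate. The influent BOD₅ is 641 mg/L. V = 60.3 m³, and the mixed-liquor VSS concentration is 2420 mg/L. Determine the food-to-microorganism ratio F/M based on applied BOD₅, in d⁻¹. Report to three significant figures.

F/M ≈ 0.615 d⁻¹

Food-to-microorganism ratio F/M = Q S₀ / (V X) = 140 × 641 / (60.30 × 2420) = 0.6150 d⁻¹.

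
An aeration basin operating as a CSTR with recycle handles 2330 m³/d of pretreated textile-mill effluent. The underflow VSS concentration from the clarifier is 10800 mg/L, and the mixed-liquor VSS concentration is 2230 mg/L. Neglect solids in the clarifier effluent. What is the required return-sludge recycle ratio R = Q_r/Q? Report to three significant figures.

R = Q_r/Q = X/(X_r − X) = 2230 / (10800 − 2230) = 0.2602.

R ≈ 0.260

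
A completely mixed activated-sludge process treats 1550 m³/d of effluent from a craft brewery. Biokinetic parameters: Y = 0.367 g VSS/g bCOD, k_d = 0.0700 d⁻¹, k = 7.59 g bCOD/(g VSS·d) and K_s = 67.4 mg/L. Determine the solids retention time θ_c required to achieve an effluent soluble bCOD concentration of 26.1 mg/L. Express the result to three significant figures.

Specific growth rate at S = 26.1 mg/L: μ = YkS/(K_s+S) = 0.367·7.59·26.1/(67.4+26.1) = 0.7776 d⁻¹.
1/θ_c = 0.7776 − 0.0700 = 0.7076 d⁻¹, so θ_c = 1.413 d.

θ_c ≈ 1.41 d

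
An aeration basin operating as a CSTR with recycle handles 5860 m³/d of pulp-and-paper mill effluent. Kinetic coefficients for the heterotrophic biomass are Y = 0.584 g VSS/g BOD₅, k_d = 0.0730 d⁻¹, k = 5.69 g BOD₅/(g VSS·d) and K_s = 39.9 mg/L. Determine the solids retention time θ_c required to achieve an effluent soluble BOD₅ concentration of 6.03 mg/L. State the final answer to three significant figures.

At the target effluent, Y k S/(K_s+S) = 0.584×5.69×6.03/45.93 = 0.4363 d⁻¹.
θ_c = 1/(μ − k_d) = 1/(0.4363 − 0.0730) = 1/0.3633 = 2.753 d.

θ_c ≈ 2.75 d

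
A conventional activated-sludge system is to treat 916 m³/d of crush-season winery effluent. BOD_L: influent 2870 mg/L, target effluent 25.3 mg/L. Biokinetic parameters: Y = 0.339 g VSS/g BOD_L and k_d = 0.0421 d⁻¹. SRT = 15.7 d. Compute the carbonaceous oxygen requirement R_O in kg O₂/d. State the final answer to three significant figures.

R_O ≈ 1850 kg O₂/d

Y_obs = Y / (1 + k_d θ_c) = 0.339 / (1 + 0.0421 × 15.7) = 0.339 / 1.661 = 0.2041.
Mass of BOD_L removed per day: Q(S₀ − S) = 916 × 2845 g/m³ = 2606 kg/d.
Biomass synthesised: P_X = Y_obs × 2606 = 531.8 kg VSS/d.
Carbonaceous O₂ demand = substrate oxidised − cell-mass equivalent = 2606 − 1.42 × 531.8 = 1851 kg O₂/d.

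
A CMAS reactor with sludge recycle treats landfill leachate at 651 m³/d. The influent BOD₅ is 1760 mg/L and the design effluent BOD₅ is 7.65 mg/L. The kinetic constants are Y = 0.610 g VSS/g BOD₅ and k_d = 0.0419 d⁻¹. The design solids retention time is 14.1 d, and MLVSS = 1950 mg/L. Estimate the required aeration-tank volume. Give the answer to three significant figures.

V ≈ 3160 m³

From the SRT design equation V = Y Q (S₀−S) θ_c / [X (1 + k_d θ_c)] = 0.610 × 651 × (1760 − 7.65) × 14.1 / [1950 × (1 + 0.0419 × 14.1)] = 9.81×10^6 / 3102 = 3163 m³.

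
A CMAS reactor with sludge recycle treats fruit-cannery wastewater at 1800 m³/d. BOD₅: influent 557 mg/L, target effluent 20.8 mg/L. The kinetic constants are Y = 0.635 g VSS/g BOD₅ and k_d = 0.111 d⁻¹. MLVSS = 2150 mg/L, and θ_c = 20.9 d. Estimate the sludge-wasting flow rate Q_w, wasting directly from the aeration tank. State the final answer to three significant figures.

Rearranging the biomass balance for a CMAS with decay, V = Y·Q·ΔS·θ_c / [X·(1+k_d θ_c)] = 0.635 × 1800 × (557 − 20.8) × 20.9 / [2150 × (1 + 0.111 × 20.9)] = 1.28×10^7 / 7138 = 1795 m³.
For wasting at MLVSS concentration, Q_w = V/θ_c = 1795/20.9 = 85.86 m³/d.

Q_w ≈ 85.9 m³/d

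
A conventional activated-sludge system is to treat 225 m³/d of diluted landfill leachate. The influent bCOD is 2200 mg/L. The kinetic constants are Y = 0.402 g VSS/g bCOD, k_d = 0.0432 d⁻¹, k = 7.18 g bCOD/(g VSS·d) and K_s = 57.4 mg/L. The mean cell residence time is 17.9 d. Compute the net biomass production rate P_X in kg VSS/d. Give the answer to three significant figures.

P_X ≈ 112 kg VSS/d

From the Monod/SRT balance for a CMAS, S = K_s·(1+k_d θ_c)/[θ_c·(Y k − k_d) − 1] = 57.4 × (1 + 0.0432 × 17.9) / [17.9 × (0.402 × 7.18 − 0.0432) − 1] = 101.8 / 49.89 = 2.040 mg/L.
Y_obs = Y / (1 + k_d θ_c) = 0.402 / (1 + 0.0432 × 17.9) = 0.402 / 1.773 = 0.2267.
Q·(S₀ − S) = 225 × (2200 − 2.04) × 10⁻³ = 494.5 kg/d removed.
P_X = Y_obs · Q(S₀ − S) = 0.2267 × 494.5 = 112.1 kg VSS/d.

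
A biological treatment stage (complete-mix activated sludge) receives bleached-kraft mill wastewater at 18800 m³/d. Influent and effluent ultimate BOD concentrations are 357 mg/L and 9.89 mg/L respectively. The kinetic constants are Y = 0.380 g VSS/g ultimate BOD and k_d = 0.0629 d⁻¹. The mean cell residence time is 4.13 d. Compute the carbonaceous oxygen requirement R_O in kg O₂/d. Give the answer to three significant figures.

The observed yield is Y_obs = Y/(1 + k_d·θ_c) = 0.380 / (1 + 0.0629 × 4.13) = 0.380 / 1.260 = 0.3016 g VSS per g ultimate BOD removed.
ΔS = 357 − 9.89 = 347.1 mg/L, so the substrate removal rate is 18800 × 347.1/1000 = 6526 kg ultimate BOD/d.
Net sludge production P_X = 0.3016 × 6526 = 1968 kg VSS/d.
R_O = Q·ΔS − 1.42 P_X = 6526 − 2795 = 3731 kg O₂/d.

R_O ≈ 3730 kg O₂/d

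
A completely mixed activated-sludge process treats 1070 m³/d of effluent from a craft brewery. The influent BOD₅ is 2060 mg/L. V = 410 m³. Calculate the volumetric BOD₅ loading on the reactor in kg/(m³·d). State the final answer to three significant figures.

L_v ≈ 5.38 kg BOD₅/(m³·d)

L_v = Q S₀ / V = 1070 × 2060 × 10⁻³ / 410.0 = 5.376 kg/(m³·d).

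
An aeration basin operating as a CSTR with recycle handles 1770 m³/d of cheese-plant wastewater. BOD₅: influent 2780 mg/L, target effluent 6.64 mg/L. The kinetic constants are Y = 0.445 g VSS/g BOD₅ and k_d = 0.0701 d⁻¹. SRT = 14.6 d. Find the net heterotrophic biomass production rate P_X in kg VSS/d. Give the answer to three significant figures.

The observed yield is Y_obs = Y/(1 + k_d·θ_c) = 0.445 / (1 + 0.0701 × 14.6) = 0.445 / 2.023 = 0.2199 g VSS per g BOD₅ removed.
ΔS = 2780 − 6.64 = 2773 mg/L, so the substrate removal rate is 1770 × 2773/1000 = 4909 kg BOD₅/d.
So the net sludge growth is P_X = 0.2199 × 4909 = 1080 kg VSS/d.

P_X ≈ 1080 kg VSS/d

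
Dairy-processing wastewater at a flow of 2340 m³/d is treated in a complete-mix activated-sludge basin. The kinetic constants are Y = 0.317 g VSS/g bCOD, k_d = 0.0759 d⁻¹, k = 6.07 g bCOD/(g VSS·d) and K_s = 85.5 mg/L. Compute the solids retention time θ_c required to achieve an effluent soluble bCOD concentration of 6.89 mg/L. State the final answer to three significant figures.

θ_c ≈ 14.8 d

Specific growth rate at S = 6.89 mg/L: μ = YkS/(K_s+S) = 0.317·6.07·6.89/(85.5+6.89) = 0.1435 d⁻¹.
θ_c = 1/(μ − k_d) = 1/(0.1435 − 0.0759) = 1/0.06760 = 14.79 d.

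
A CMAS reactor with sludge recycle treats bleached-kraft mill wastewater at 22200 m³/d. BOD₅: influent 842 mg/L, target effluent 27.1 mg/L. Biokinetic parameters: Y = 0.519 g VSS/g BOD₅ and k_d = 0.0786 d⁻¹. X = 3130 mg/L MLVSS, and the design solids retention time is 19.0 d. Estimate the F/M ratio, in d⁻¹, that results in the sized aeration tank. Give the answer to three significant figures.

Steady-state biomass mass balance: V·X·(1 + k_d·θ_c) = Y·Q·(S₀ − S)·θ_c, so V = 0.519 × 22200 × (842 − 27.1) × 19.0 / [3130 × (1 + 0.0786 × 19.0)] = 1.78×10^8 / 7804 = 22858 m³.
F/M = Q·S₀ / (V·X) = 22200 × 842 / (22858 × 3130) = 0.2613 g BOD₅·(g VSS·d)⁻¹.

F/M ≈ 0.261 d⁻¹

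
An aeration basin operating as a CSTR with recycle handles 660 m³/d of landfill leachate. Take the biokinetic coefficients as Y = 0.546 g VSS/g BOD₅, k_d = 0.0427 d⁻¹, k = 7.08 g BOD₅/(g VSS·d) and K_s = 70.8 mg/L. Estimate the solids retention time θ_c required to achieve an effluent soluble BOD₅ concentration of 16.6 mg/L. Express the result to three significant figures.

From 1/θ_c = Y·k·S/(K_s + S) − k_d: Y·k·S/(K_s+S) = 0.546 × 7.08 × 16.6 / (70.8 + 16.6) = 0.7342 d⁻¹.
θ_c = 1/(μ − k_d) = 1/(0.7342 − 0.0427) = 1/0.6915 = 1.446 d.

θ_c ≈ 1.45 d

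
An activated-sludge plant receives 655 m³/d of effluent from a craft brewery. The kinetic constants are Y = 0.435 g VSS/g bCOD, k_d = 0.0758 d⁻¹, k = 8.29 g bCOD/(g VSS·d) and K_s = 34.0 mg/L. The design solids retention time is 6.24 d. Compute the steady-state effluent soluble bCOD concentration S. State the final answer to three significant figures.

S ≈ 2.38 mg/L

For a completely mixed reactor with recycle the Lawrence–McCarty relation gives S = K_s·(1 + k_d·θ_c) / [θ_c·(Y·k − k_d) − 1] = 34.0 × (1 + 0.0758 × 6.24) / [6.24 × (0.435 × 8.29 − 0.0758) − 1] = 50.08 / 21.03 = 2.382 mg/L.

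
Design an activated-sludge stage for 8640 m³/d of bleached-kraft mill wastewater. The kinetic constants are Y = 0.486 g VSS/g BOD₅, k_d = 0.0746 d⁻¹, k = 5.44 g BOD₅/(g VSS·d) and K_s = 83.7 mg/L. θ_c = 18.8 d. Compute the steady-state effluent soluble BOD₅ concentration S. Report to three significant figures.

S ≈ 4.25 mg/L

For a completely mixed reactor with recycle the Lawrence–McCarty relation gives S = K_s·(1 + k_d·θ_c) / [θ_c·(Y·k − k_d) − 1] = 83.7 × (1 + 0.0746 × 18.8) / [18.8 × (0.486 × 5.44 − 0.0746) − 1] = 201.1 / 47.30 = 4.251 mg/L.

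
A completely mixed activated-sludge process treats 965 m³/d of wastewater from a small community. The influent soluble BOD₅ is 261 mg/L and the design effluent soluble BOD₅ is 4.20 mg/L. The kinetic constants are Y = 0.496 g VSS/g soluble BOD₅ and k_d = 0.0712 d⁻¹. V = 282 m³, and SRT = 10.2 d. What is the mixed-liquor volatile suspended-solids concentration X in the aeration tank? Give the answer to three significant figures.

Solving the biomass balance for X: X = Y Q (S₀−S) θ_c / [V (1+k_d θ_c)] = 0.496 × 965 × (261 − 4.20) × 10.2 / [282 × (1 + 0.0712 × 10.2)] = 2575 mg/L.

X ≈ 2580 mg/L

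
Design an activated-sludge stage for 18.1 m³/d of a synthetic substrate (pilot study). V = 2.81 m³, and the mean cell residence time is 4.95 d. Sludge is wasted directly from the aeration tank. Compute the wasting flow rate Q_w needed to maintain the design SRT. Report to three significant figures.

Q_w ≈ 0.568 m³/d

Wasting from the aeration tank: Q_w = V / θ_c = 2.810 / 4.95 = 0.5677 m³/d.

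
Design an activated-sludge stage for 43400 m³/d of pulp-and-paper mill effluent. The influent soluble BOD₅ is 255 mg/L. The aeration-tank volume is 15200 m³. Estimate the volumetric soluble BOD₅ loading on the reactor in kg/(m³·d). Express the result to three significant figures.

Applied soluble BOD₅ load per unit volume = Q·S₀/V = (43400 × 255/1000)/15200 = 0.7281 kg soluble BOD₅·m⁻³·d⁻¹.

L_v ≈ 0.728 kg soluble BOD₅/(m³·d)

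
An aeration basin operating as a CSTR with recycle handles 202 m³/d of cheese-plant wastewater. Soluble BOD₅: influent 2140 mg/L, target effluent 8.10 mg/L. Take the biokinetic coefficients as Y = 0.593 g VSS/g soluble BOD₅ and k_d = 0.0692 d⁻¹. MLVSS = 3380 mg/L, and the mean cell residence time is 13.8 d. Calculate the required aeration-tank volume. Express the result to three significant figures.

Steady-state biomass mass balance: V·X·(1 + k_d·θ_c) = Y·Q·(S₀ − S)·θ_c, so V = 0.593 × 202 × (2140 − 8.10) × 13.8 / [3380 × (1 + 0.0692 × 13.8)] = 3.52×10^6 / 6608 = 533.3 m³.

V ≈ 533 m³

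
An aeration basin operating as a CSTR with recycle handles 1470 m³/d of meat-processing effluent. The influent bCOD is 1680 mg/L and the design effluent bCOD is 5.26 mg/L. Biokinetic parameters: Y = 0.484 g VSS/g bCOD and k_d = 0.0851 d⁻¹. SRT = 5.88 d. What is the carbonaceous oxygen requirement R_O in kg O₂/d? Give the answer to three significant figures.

R_O ≈ 1330 kg O₂/d

The observed yield is Y_obs = Y/(1 + k_d·θ_c) = 0.484 / (1 + 0.0851 × 5.88) = 0.484 / 1.500 = 0.3226 g VSS per g bCOD removed.
Mass of bCOD removed per day: Q(S₀ − S) = 1470 × 1675 g/m³ = 2462 kg/d.
P_X = Y_obs·Q·(S₀ − S) = 0.3226 × 2462 = 794.2 kg VSS/d.
R_O = Q·(S₀ − S) − 1.42·P_X = 2462 − 1.42 × 794.2 = 1334 kg O₂/d.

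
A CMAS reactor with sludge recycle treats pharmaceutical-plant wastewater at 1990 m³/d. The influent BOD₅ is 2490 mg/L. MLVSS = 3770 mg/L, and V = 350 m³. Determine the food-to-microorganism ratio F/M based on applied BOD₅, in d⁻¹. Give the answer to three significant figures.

F/M = Q·S₀ / (V·X) = 1990 × 2490 / (350.0 × 3770) = 3.755 g BOD₅·(g VSS·d)⁻¹.

F/M ≈ 3.76 d⁻¹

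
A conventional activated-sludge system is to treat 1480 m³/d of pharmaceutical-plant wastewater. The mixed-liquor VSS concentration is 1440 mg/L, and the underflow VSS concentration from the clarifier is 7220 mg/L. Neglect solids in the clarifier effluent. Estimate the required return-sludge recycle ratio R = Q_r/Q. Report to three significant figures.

Mass balance around the secondary clarifier (neglecting effluent solids): R = X / (X_r − X) = 1440 / (7220 − 1440) = 0.2491.

R ≈ 0.249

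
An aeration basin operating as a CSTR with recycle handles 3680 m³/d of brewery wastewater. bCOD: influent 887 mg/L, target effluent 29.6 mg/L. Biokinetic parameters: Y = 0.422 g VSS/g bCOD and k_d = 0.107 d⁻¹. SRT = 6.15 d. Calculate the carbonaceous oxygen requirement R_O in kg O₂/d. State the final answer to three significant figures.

R_O ≈ 2010 kg O₂/d

The observed yield is Y_obs = Y/(1 + k_d·θ_c) = 0.422 / (1 + 0.107 × 6.15) = 0.422 / 1.658 = 0.2545 g VSS per g bCOD removed.
Substrate removed = Q·(S₀ − S) = 3680 m³/d × (887 − 29.6) g/m³ = 3.16×10^6 g/d = 3155 kg/d.
Net sludge production P_X = 0.2545 × 3155 = 803.1 kg VSS/d.
R_O = Q·ΔS − 1.42 P_X = 3155 − 1140 = 2015 kg O₂/d.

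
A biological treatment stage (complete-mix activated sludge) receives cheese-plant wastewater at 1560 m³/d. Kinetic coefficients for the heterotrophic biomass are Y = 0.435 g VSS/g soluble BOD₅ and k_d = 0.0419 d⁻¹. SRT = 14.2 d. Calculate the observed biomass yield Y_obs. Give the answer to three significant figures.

Y_obs ≈ 0.273 g VSS/g soluble BOD₅

The observed yield is Y_obs = Y/(1 + k_d·θ_c) = 0.435 / (1 + 0.0419 × 14.2) = 0.435 / 1.595 = 0.2727 g VSS per g soluble BOD₅ removed.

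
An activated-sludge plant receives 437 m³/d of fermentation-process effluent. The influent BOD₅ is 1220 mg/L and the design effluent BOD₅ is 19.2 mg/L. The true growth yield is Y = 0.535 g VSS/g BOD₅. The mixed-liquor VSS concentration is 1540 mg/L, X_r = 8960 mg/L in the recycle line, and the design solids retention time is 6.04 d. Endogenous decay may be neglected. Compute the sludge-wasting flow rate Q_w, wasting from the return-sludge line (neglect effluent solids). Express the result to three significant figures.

V·X = Y·Q·ΔS·θ_c gives V = 0.535 × 437 × (1220 − 19.2) × 6.04 / 1540 = 1101 m³.
θ_c = V·X/(Q_w·X_r) when wasting from the recycle, so Q_w = V·X/(θ_c·X_r) = 1101 × 1540 / (6.04 × 8960) = 31.33 m³/d.

Q_w ≈ 31.3 m³/d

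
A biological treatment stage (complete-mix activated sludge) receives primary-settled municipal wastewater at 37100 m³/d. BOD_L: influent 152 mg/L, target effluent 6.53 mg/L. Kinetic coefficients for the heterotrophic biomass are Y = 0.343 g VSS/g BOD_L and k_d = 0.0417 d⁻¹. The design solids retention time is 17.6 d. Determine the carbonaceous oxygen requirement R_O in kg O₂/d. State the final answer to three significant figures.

The observed yield is Y_obs = Y/(1 + k_d·θ_c) = 0.343 / (1 + 0.0417 × 17.6) = 0.343 / 1.734 = 0.1978 g VSS per g BOD_L removed.
Mass of BOD_L removed per day: Q(S₀ − S) = 37100 × 145.5 g/m³ = 5397 kg/d.
Net sludge production P_X = 0.1978 × 5397 = 1068 kg VSS/d.
R_O = Q·(S₀ − S) − 1.42·P_X = 5397 − 1.42 × 1068 = 3881 kg O₂/d.

R_O ≈ 3880 kg O₂/d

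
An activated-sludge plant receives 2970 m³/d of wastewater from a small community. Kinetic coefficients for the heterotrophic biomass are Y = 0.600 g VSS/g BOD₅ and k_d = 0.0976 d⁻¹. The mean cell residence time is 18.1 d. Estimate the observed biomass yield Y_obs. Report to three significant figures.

The observed yield is Y_obs = Y/(1 + k_d·θ_c) = 0.600 / (1 + 0.0976 × 18.1) = 0.600 / 2.767 = 0.2169 g VSS per g BOD₅ removed.

Y_obs ≈ 0.217 g VSS/g BOD₅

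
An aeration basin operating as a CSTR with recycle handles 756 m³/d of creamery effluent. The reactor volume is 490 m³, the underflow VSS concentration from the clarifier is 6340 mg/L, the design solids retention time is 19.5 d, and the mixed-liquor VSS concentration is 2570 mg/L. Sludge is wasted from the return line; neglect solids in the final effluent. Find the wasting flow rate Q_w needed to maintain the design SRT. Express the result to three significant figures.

Q_w ≈ 10.2 m³/d

Wasting from the return line (neglecting effluent solids): Q_w = V·X / (θ_c·X_r) = 490.0 × 2570 / (19.5 × 6340) = 10.19 m³/d.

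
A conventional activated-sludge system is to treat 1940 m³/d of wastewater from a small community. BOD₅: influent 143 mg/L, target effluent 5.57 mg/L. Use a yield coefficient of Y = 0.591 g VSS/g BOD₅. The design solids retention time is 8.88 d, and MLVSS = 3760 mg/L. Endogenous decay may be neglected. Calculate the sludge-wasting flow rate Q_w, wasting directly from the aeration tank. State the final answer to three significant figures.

Q_w ≈ 41.9 m³/d

With k_d = 0 the design equation reduces to V = Y Q (S₀−S) θ_c / X = 0.591 × 1940 × (143 − 5.57) × 8.88 / 3760 = 372.1 m³.
Wasting from the aeration tank: Q_w = V / θ_c = 372.1 / 8.88 = 41.91 m³/d.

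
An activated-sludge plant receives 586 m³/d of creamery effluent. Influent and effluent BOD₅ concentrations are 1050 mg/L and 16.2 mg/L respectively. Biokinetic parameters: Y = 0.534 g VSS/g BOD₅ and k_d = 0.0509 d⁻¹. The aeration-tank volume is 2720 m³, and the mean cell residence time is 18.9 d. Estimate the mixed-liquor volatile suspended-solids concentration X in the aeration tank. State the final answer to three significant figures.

From V·X·(1 + k_d·θ_c) = Y·Q·(S₀ − S)·θ_c: X = 0.534 × 586 × (1050 − 16.2) × 18.9 / [2720 × (1 + 0.0509 × 18.9)] = 1146 mg/L.

X ≈ 1150 mg/L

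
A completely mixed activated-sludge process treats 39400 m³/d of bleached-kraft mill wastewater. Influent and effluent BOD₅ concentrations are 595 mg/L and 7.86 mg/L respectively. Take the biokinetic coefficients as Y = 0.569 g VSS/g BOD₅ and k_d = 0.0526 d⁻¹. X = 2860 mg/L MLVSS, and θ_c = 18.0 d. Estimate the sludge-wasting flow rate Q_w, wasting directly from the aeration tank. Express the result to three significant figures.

Rearranging the biomass balance for a CMAS with decay, V = Y·Q·ΔS·θ_c / [X·(1+k_d θ_c)] = 0.569 × 39400 × (595 − 7.86) × 18.0 / [2860 × (1 + 0.0526 × 18.0)] = 2.37×10^8 / 5568 = 42554 m³.
Wasting from the aeration tank: Q_w = V / θ_c = 42554 / 18.0 = 2364 m³/d.

Q_w ≈ 2360 m³/d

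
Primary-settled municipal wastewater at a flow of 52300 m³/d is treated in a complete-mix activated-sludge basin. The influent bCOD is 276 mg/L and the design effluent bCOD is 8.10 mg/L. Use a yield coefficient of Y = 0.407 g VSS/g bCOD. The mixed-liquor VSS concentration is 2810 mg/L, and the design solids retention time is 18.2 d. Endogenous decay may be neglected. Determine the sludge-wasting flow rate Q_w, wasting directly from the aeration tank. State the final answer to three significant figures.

V·X = Y·Q·ΔS·θ_c gives V = 0.407 × 52300 × (276 − 8.10) × 18.2 / 2810 = 36935 m³.
Wasting from the aeration tank: Q_w = V / θ_c = 36935 / 18.2 = 2029 m³/d.

Q_w ≈ 2030 m³/d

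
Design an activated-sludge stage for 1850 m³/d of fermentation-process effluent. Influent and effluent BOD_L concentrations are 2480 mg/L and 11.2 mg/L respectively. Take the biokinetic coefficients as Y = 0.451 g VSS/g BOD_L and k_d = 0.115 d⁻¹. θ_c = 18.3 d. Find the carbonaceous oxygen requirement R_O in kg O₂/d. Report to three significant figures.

R_O ≈ 3630 kg O₂/d

The observed yield is Y_obs = Y/(1 + k_d·θ_c) = 0.451 / (1 + 0.115 × 18.3) = 0.451 / 3.105 = 0.1453 g VSS per g BOD_L removed.
Mass of BOD_L removed per day: Q(S₀ − S) = 1850 × 2469 g/m³ = 4567 kg/d.
Biomass synthesised: P_X = Y_obs × 4567 = 663.5 kg VSS/d.
R_O = Q·ΔS − 1.42 P_X = 4567 − 942.2 = 3625 kg O₂/d.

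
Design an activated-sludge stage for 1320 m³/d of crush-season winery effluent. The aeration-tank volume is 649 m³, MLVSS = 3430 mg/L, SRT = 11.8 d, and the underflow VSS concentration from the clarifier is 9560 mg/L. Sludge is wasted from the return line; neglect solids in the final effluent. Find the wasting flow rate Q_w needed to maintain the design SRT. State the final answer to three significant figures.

θ_c = V·X/(Q_w·X_r) when wasting from the recycle, so Q_w = V·X/(θ_c·X_r) = 649.0 × 3430 / (11.8 × 9560) = 19.73 m³/d.

Q_w ≈ 19.7 m³/d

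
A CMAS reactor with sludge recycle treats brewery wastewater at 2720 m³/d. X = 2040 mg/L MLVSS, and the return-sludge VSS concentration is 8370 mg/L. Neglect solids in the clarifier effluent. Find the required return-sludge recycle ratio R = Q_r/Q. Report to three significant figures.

R ≈ 0.322

Solids balance on the clarifier gives (1+R)X = R·X_r, so R = X/(X_r − X) = 2040 / (8370 − 2040) = 0.3223.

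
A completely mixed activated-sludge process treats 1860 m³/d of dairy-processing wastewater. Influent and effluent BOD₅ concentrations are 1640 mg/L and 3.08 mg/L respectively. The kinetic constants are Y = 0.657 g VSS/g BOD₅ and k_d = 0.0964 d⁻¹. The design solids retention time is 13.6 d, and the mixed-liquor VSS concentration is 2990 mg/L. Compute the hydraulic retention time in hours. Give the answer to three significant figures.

τ ≈ 50.8 h

From the SRT design equation V = Y Q (S₀−S) θ_c / [X (1 + k_d θ_c)] = 0.657 × 1860 × (1640 − 3.08) × 13.6 / [2990 × (1 + 0.0964 × 13.6)] = 2.72×10^7 / 6910 = 3937 m³.
Hydraulic retention time τ = V/Q = 3937 / 1860 = 2.117 d = 50.80 h.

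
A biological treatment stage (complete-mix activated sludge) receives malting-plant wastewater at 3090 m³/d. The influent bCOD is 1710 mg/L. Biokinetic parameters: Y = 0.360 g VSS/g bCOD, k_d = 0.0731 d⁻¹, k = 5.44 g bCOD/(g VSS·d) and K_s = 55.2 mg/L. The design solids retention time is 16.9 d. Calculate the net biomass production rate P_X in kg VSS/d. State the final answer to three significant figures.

P_X ≈ 849 kg VSS/d

From the Monod/SRT balance for a CMAS, S = K_s·(1+k_d θ_c)/[θ_c·(Y k − k_d) − 1] = 55.2 × (1 + 0.0731 × 16.9) / [16.9 × (0.360 × 5.44 − 0.0731) − 1] = 123.4 / 30.86 = 3.998 mg/L.
Observed yield with endogenous decay: Y_obs = Y / (1 + k_d·θ_c) = 0.360 / (1 + 0.0731 × 16.9) = 0.360 / 2.235 = 0.1610 g VSS/g bCOD.
Mass of bCOD removed per day: Q(S₀ − S) = 3090 × 1706 g/m³ = 5272 kg/d.
Biomass produced: P_X = Y_obs·Q·ΔS = 0.1610 × 5272 ≈ 849.0 kg VSS/d.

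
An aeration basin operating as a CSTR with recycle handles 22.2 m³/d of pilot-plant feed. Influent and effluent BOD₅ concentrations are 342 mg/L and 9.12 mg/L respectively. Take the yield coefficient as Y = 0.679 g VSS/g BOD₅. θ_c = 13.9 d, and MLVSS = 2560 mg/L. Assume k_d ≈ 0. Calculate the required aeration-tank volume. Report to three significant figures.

V ≈ 27.2 m³

Biomass mass balance (decay neglected): V·X = Y·Q·(S₀ − S)·θ_c, so V = 0.679 × 22.2 × (342 − 9.12) × 13.9 / 2560 = 27.24 m³.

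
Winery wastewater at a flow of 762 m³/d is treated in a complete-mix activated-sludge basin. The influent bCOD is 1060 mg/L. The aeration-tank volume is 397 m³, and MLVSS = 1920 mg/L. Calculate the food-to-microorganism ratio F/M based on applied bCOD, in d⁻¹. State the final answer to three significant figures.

F/M = Q·S₀ / (V·X) = 762 × 1060 / (397.0 × 1920) = 1.060 g bCOD·(g VSS·d)⁻¹.

F/M ≈ 1.06 d⁻¹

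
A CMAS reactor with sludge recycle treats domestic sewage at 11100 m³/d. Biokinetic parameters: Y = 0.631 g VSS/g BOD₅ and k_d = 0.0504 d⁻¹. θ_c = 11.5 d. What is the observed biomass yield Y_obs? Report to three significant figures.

Y_obs = Y / (1 + k_d θ_c) = 0.631 / (1 + 0.0504 × 11.5) = 0.631 / 1.580 = 0.3995.

Y_obs ≈ 0.399 g VSS/g BOD₅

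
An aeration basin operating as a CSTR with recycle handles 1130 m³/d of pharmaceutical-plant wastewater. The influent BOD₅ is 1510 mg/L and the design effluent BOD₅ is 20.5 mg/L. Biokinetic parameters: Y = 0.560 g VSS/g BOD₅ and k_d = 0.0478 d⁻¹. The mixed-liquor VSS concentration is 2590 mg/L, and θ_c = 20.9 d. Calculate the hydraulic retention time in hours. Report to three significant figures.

τ ≈ 80.8 h

Steady-state biomass mass balance: V·X·(1 + k_d·θ_c) = Y·Q·(S₀ − S)·θ_c, so V = 0.560 × 1130 × (1510 − 20.5) × 20.9 / [2590 × (1 + 0.0478 × 20.9)] = 1.97×10^7 / 5177 = 3805 m³.
Hydraulic retention time τ = V/Q = 3805 / 1130 = 3.367 d = 80.81 h.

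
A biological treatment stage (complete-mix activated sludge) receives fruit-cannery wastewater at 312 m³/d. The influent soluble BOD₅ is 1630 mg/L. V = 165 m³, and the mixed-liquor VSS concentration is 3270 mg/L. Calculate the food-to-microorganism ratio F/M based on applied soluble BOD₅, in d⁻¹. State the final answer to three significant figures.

F/M ≈ 0.943 d⁻¹

Food-to-microorganism ratio F/M = Q S₀ / (V X) = 312 × 1630 / (165.0 × 3270) = 0.9426 d⁻¹.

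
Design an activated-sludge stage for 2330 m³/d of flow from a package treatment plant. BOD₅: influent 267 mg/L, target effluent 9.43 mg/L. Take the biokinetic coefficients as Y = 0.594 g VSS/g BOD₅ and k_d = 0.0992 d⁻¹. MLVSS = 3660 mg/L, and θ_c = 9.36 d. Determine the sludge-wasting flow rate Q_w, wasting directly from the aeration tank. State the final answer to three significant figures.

Rearranging the biomass balance for a CMAS with decay, V = Y·Q·ΔS·θ_c / [X·(1+k_d θ_c)] = 0.594 × 2330 × (267 − 9.43) × 9.36 / [3660 × (1 + 0.0992 × 9.36)] = 3.34×10^6 / 7058 = 472.7 m³.
For wasting at MLVSS concentration, Q_w = V/θ_c = 472.7/9.36 = 50.50 m³/d.

Q_w ≈ 50.5 m³/d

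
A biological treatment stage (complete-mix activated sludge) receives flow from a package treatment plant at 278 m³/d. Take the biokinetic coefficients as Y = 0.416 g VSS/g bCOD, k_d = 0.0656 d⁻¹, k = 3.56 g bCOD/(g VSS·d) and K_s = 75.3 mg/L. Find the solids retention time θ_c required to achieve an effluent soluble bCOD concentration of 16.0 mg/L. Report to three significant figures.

θ_c ≈ 5.16 d

At the target effluent, Y k S/(K_s+S) = 0.416×3.56×16.0/91.30 = 0.2595 d⁻¹.
1/θ_c = 0.2595 − 0.0656 = 0.1939 d⁻¹, so θ_c = 5.156 d.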